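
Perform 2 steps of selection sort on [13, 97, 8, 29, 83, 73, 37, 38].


Initial: [13, 97, 8, 29, 83, 73, 37, 38]
Step 1: min=8 at 2
  Swap: [8, 97, 13, 29, 83, 73, 37, 38]
Step 2: min=13 at 2
  Swap: [8, 13, 97, 29, 83, 73, 37, 38]

After 2 steps: [8, 13, 97, 29, 83, 73, 37, 38]


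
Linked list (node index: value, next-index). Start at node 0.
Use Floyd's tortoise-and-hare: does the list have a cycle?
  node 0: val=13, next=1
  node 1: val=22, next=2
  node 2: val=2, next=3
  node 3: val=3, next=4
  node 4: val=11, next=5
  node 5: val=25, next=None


Floyd's tortoise (slow, +1) and hare (fast, +2):
  init: slow=0, fast=0
  step 1: slow=1, fast=2
  step 2: slow=2, fast=4
  step 3: fast 4->5->None, no cycle

Cycle: no


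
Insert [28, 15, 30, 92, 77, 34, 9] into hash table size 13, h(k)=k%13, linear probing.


Insert 28: h=2 -> slot 2
Insert 15: h=2, 1 probes -> slot 3
Insert 30: h=4 -> slot 4
Insert 92: h=1 -> slot 1
Insert 77: h=12 -> slot 12
Insert 34: h=8 -> slot 8
Insert 9: h=9 -> slot 9

Table: [None, 92, 28, 15, 30, None, None, None, 34, 9, None, None, 77]


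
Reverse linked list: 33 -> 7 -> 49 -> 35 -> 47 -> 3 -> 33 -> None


Step 1: curr=33, set curr.next=prev(None) | reversed so far: 33
Step 2: curr=7, set curr.next=prev(33) | reversed so far: 7 -> 33
Step 3: curr=49, set curr.next=prev(7) | reversed so far: 49 -> 7 -> 33
Step 4: curr=35, set curr.next=prev(49) | reversed so far: 35 -> 49 -> 7 -> 33
Step 5: curr=47, set curr.next=prev(35) | reversed so far: 47 -> 35 -> 49 -> 7 -> 33
Step 6: curr=3, set curr.next=prev(47) | reversed so far: 3 -> 47 -> 35 -> 49 -> 7 -> 33
Step 7: curr=33, set curr.next=prev(3) | reversed so far: 33 -> 3 -> 47 -> 35 -> 49 -> 7 -> 33

33 -> 3 -> 47 -> 35 -> 49 -> 7 -> 33 -> None


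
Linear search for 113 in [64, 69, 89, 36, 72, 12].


i=0: 64!=113
i=1: 69!=113
i=2: 89!=113
i=3: 36!=113
i=4: 72!=113
i=5: 12!=113

Not found, 6 comps


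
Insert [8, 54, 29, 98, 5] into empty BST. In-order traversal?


Insert 8: root
Insert 54: R from 8
Insert 29: R from 8 -> L from 54
Insert 98: R from 8 -> R from 54
Insert 5: L from 8

In-order: [5, 8, 29, 54, 98]


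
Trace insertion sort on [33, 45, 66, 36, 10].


Initial: [33, 45, 66, 36, 10]
Insert 45: [33, 45, 66, 36, 10]
Insert 66: [33, 45, 66, 36, 10]
Insert 36: [33, 36, 45, 66, 10]
Insert 10: [10, 33, 36, 45, 66]

Sorted: [10, 33, 36, 45, 66]


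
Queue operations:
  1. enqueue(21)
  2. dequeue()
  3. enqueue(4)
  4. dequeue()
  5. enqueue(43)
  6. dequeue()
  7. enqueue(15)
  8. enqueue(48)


enqueue(21) -> [21]
dequeue()->21, []
enqueue(4) -> [4]
dequeue()->4, []
enqueue(43) -> [43]
dequeue()->43, []
enqueue(15) -> [15]
enqueue(48) -> [15, 48]

Final queue: [15, 48]


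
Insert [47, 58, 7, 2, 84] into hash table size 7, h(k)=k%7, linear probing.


Insert 47: h=5 -> slot 5
Insert 58: h=2 -> slot 2
Insert 7: h=0 -> slot 0
Insert 2: h=2, 1 probes -> slot 3
Insert 84: h=0, 1 probes -> slot 1

Table: [7, 84, 58, 2, None, 47, None]


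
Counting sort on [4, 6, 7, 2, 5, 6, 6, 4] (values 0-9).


Input: [4, 6, 7, 2, 5, 6, 6, 4]
Counts: [0, 0, 1, 0, 2, 1, 3, 1, 0, 0]

Sorted: [2, 4, 4, 5, 6, 6, 6, 7]


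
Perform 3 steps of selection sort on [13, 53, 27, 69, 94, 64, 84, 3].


Initial: [13, 53, 27, 69, 94, 64, 84, 3]
Step 1: min=3 at 7
  Swap: [3, 53, 27, 69, 94, 64, 84, 13]
Step 2: min=13 at 7
  Swap: [3, 13, 27, 69, 94, 64, 84, 53]
Step 3: min=27 at 2
  Swap: [3, 13, 27, 69, 94, 64, 84, 53]

After 3 steps: [3, 13, 27, 69, 94, 64, 84, 53]


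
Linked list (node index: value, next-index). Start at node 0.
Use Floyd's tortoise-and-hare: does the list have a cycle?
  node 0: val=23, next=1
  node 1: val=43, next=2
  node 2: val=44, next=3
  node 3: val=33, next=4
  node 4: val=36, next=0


Floyd's tortoise (slow, +1) and hare (fast, +2):
  init: slow=0, fast=0
  step 1: slow=1, fast=2
  step 2: slow=2, fast=4
  step 3: slow=3, fast=1
  step 4: slow=4, fast=3
  step 5: slow=0, fast=0
  slow == fast at node 0: cycle detected

Cycle: yes


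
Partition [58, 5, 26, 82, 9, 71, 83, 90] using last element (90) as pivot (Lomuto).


Pivot: 90
  58 <= 90: advance i (no swap)
  5 <= 90: advance i (no swap)
  26 <= 90: advance i (no swap)
  82 <= 90: advance i (no swap)
  9 <= 90: advance i (no swap)
  71 <= 90: advance i (no swap)
  83 <= 90: advance i (no swap)
Place pivot at 7: [58, 5, 26, 82, 9, 71, 83, 90]

Partitioned: [58, 5, 26, 82, 9, 71, 83, 90]


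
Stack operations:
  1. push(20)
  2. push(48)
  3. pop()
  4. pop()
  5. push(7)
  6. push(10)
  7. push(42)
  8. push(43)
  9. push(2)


push(20) -> [20]
push(48) -> [20, 48]
pop()->48, [20]
pop()->20, []
push(7) -> [7]
push(10) -> [7, 10]
push(42) -> [7, 10, 42]
push(43) -> [7, 10, 42, 43]
push(2) -> [7, 10, 42, 43, 2]

Final stack: [7, 10, 42, 43, 2]


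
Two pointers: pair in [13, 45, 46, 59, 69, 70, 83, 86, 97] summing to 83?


lo=0(13)+hi=8(97)=110
lo=0(13)+hi=7(86)=99
lo=0(13)+hi=6(83)=96
lo=0(13)+hi=5(70)=83

Yes: 13+70=83


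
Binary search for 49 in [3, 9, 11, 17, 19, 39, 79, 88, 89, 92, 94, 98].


Step 1: lo=0, hi=11, mid=5, val=39
Step 2: lo=6, hi=11, mid=8, val=89
Step 3: lo=6, hi=7, mid=6, val=79

Not found


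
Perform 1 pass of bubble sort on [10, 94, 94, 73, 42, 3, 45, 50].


Initial: [10, 94, 94, 73, 42, 3, 45, 50]
Pass 1: [10, 94, 73, 42, 3, 45, 50, 94] (5 swaps)

After 1 pass: [10, 94, 73, 42, 3, 45, 50, 94]


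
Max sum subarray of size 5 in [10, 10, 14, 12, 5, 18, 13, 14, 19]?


[0:5]: 51
[1:6]: 59
[2:7]: 62
[3:8]: 62
[4:9]: 69

Max: 69 at [4:9]


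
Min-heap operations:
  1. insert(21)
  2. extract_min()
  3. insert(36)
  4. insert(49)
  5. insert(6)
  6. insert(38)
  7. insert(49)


insert(21) -> [21]
extract_min()->21, []
insert(36) -> [36]
insert(49) -> [36, 49]
insert(6) -> [6, 49, 36]
insert(38) -> [6, 38, 36, 49]
insert(49) -> [6, 38, 36, 49, 49]

Final heap: [6, 38, 36, 49, 49]


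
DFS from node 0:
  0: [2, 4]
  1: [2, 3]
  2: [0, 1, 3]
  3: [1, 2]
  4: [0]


Visit 0, push [4, 2]
Visit 2, push [3, 1]
Visit 1, push [3]
Visit 3, push []
Visit 4, push []

DFS order: [0, 2, 1, 3, 4]


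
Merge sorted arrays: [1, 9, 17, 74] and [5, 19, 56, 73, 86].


Take 1 from A
Take 5 from B
Take 9 from A
Take 17 from A
Take 19 from B
Take 56 from B
Take 73 from B
Take 74 from A

Merged: [1, 5, 9, 17, 19, 56, 73, 74, 86]


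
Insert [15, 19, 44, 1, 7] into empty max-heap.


Insert 15: [15]
Insert 19: [19, 15]
Insert 44: [44, 15, 19]
Insert 1: [44, 15, 19, 1]
Insert 7: [44, 15, 19, 1, 7]

Final heap: [44, 15, 19, 1, 7]


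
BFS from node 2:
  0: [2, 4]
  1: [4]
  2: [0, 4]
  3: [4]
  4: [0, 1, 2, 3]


Visit 2, enqueue [0, 4]
Visit 0, enqueue []
Visit 4, enqueue [1, 3]
Visit 1, enqueue []
Visit 3, enqueue []

BFS order: [2, 0, 4, 1, 3]


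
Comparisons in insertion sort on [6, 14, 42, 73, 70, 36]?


Algorithm: insertion sort
Input: [6, 14, 42, 73, 70, 36]
Sorted: [6, 14, 36, 42, 70, 73]

9


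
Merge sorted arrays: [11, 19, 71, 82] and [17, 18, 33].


Take 11 from A
Take 17 from B
Take 18 from B
Take 19 from A
Take 33 from B

Merged: [11, 17, 18, 19, 33, 71, 82]


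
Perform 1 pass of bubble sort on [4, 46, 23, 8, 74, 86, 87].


Initial: [4, 46, 23, 8, 74, 86, 87]
Pass 1: [4, 23, 8, 46, 74, 86, 87] (2 swaps)

After 1 pass: [4, 23, 8, 46, 74, 86, 87]


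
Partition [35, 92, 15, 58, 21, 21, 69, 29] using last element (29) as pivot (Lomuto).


Pivot: 29
  15 <= 29: swap -> [15, 92, 35, 58, 21, 21, 69, 29]
  21 <= 29: swap -> [15, 21, 35, 58, 92, 21, 69, 29]
  21 <= 29: swap -> [15, 21, 21, 58, 92, 35, 69, 29]
Place pivot at 3: [15, 21, 21, 29, 92, 35, 69, 58]

Partitioned: [15, 21, 21, 29, 92, 35, 69, 58]


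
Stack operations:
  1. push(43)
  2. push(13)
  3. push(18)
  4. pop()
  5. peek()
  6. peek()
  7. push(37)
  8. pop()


push(43) -> [43]
push(13) -> [43, 13]
push(18) -> [43, 13, 18]
pop()->18, [43, 13]
peek()->13
peek()->13
push(37) -> [43, 13, 37]
pop()->37, [43, 13]

Final stack: [43, 13]


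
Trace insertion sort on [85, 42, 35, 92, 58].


Initial: [85, 42, 35, 92, 58]
Insert 42: [42, 85, 35, 92, 58]
Insert 35: [35, 42, 85, 92, 58]
Insert 92: [35, 42, 85, 92, 58]
Insert 58: [35, 42, 58, 85, 92]

Sorted: [35, 42, 58, 85, 92]


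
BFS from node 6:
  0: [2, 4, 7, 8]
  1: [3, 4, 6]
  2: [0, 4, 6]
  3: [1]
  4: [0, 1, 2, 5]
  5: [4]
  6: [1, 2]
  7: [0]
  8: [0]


Visit 6, enqueue [1, 2]
Visit 1, enqueue [3, 4]
Visit 2, enqueue [0]
Visit 3, enqueue []
Visit 4, enqueue [5]
Visit 0, enqueue [7, 8]
Visit 5, enqueue []
Visit 7, enqueue []
Visit 8, enqueue []

BFS order: [6, 1, 2, 3, 4, 0, 5, 7, 8]


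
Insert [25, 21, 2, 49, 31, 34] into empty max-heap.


Insert 25: [25]
Insert 21: [25, 21]
Insert 2: [25, 21, 2]
Insert 49: [49, 25, 2, 21]
Insert 31: [49, 31, 2, 21, 25]
Insert 34: [49, 31, 34, 21, 25, 2]

Final heap: [49, 31, 34, 21, 25, 2]


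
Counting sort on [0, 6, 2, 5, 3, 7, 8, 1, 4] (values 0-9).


Input: [0, 6, 2, 5, 3, 7, 8, 1, 4]
Counts: [1, 1, 1, 1, 1, 1, 1, 1, 1, 0]

Sorted: [0, 1, 2, 3, 4, 5, 6, 7, 8]


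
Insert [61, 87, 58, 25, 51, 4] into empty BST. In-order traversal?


Insert 61: root
Insert 87: R from 61
Insert 58: L from 61
Insert 25: L from 61 -> L from 58
Insert 51: L from 61 -> L from 58 -> R from 25
Insert 4: L from 61 -> L from 58 -> L from 25

In-order: [4, 25, 51, 58, 61, 87]


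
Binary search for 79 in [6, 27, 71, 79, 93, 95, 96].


Step 1: lo=0, hi=6, mid=3, val=79

Found at index 3


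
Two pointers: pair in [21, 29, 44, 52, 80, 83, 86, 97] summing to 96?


lo=0(21)+hi=7(97)=118
lo=0(21)+hi=6(86)=107
lo=0(21)+hi=5(83)=104
lo=0(21)+hi=4(80)=101
lo=0(21)+hi=3(52)=73
lo=1(29)+hi=3(52)=81
lo=2(44)+hi=3(52)=96

Yes: 44+52=96


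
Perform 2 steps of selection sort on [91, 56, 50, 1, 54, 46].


Initial: [91, 56, 50, 1, 54, 46]
Step 1: min=1 at 3
  Swap: [1, 56, 50, 91, 54, 46]
Step 2: min=46 at 5
  Swap: [1, 46, 50, 91, 54, 56]

After 2 steps: [1, 46, 50, 91, 54, 56]


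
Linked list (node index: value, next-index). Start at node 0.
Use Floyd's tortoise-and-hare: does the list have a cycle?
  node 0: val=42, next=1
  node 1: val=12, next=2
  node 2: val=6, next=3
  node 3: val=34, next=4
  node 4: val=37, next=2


Floyd's tortoise (slow, +1) and hare (fast, +2):
  init: slow=0, fast=0
  step 1: slow=1, fast=2
  step 2: slow=2, fast=4
  step 3: slow=3, fast=3
  slow == fast at node 3: cycle detected

Cycle: yes


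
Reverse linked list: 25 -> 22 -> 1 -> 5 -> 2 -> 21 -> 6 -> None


Step 1: curr=25, set curr.next=prev(None) | reversed so far: 25
Step 2: curr=22, set curr.next=prev(25) | reversed so far: 22 -> 25
Step 3: curr=1, set curr.next=prev(22) | reversed so far: 1 -> 22 -> 25
Step 4: curr=5, set curr.next=prev(1) | reversed so far: 5 -> 1 -> 22 -> 25
Step 5: curr=2, set curr.next=prev(5) | reversed so far: 2 -> 5 -> 1 -> 22 -> 25
Step 6: curr=21, set curr.next=prev(2) | reversed so far: 21 -> 2 -> 5 -> 1 -> 22 -> 25
Step 7: curr=6, set curr.next=prev(21) | reversed so far: 6 -> 21 -> 2 -> 5 -> 1 -> 22 -> 25

6 -> 21 -> 2 -> 5 -> 1 -> 22 -> 25 -> None


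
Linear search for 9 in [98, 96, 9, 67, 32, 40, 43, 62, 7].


i=0: 98!=9
i=1: 96!=9
i=2: 9==9 found!

Found at 2, 3 comps


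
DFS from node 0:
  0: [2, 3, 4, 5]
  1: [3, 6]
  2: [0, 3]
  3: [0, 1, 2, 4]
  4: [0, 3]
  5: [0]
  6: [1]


Visit 0, push [5, 4, 3, 2]
Visit 2, push [3]
Visit 3, push [4, 1]
Visit 1, push [6]
Visit 6, push []
Visit 4, push []
Visit 5, push []

DFS order: [0, 2, 3, 1, 6, 4, 5]


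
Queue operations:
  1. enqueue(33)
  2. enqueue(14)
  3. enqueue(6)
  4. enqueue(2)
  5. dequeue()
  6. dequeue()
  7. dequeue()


enqueue(33) -> [33]
enqueue(14) -> [33, 14]
enqueue(6) -> [33, 14, 6]
enqueue(2) -> [33, 14, 6, 2]
dequeue()->33, [14, 6, 2]
dequeue()->14, [6, 2]
dequeue()->6, [2]

Final queue: [2]


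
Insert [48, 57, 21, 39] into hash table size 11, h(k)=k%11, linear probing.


Insert 48: h=4 -> slot 4
Insert 57: h=2 -> slot 2
Insert 21: h=10 -> slot 10
Insert 39: h=6 -> slot 6

Table: [None, None, 57, None, 48, None, 39, None, None, None, 21]


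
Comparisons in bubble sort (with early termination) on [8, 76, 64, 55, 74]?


Algorithm: bubble sort (with early termination)
Input: [8, 76, 64, 55, 74]
Sorted: [8, 55, 64, 74, 76]

9


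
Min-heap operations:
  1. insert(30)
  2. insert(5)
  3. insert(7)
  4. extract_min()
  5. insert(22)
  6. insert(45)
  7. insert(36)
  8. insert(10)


insert(30) -> [30]
insert(5) -> [5, 30]
insert(7) -> [5, 30, 7]
extract_min()->5, [7, 30]
insert(22) -> [7, 30, 22]
insert(45) -> [7, 30, 22, 45]
insert(36) -> [7, 30, 22, 45, 36]
insert(10) -> [7, 30, 10, 45, 36, 22]

Final heap: [7, 30, 10, 45, 36, 22]


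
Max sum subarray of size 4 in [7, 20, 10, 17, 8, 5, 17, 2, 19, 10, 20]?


[0:4]: 54
[1:5]: 55
[2:6]: 40
[3:7]: 47
[4:8]: 32
[5:9]: 43
[6:10]: 48
[7:11]: 51

Max: 55 at [1:5]


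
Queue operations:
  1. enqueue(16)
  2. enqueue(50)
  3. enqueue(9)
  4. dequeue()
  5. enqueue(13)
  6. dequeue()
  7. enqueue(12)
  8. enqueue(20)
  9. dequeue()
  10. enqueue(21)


enqueue(16) -> [16]
enqueue(50) -> [16, 50]
enqueue(9) -> [16, 50, 9]
dequeue()->16, [50, 9]
enqueue(13) -> [50, 9, 13]
dequeue()->50, [9, 13]
enqueue(12) -> [9, 13, 12]
enqueue(20) -> [9, 13, 12, 20]
dequeue()->9, [13, 12, 20]
enqueue(21) -> [13, 12, 20, 21]

Final queue: [13, 12, 20, 21]


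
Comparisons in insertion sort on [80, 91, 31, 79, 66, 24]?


Algorithm: insertion sort
Input: [80, 91, 31, 79, 66, 24]
Sorted: [24, 31, 66, 79, 80, 91]

15


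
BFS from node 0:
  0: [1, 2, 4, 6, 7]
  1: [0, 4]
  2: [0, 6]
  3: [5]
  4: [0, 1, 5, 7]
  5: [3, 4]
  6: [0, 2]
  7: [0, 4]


Visit 0, enqueue [1, 2, 4, 6, 7]
Visit 1, enqueue []
Visit 2, enqueue []
Visit 4, enqueue [5]
Visit 6, enqueue []
Visit 7, enqueue []
Visit 5, enqueue [3]
Visit 3, enqueue []

BFS order: [0, 1, 2, 4, 6, 7, 5, 3]


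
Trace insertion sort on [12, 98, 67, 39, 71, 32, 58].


Initial: [12, 98, 67, 39, 71, 32, 58]
Insert 98: [12, 98, 67, 39, 71, 32, 58]
Insert 67: [12, 67, 98, 39, 71, 32, 58]
Insert 39: [12, 39, 67, 98, 71, 32, 58]
Insert 71: [12, 39, 67, 71, 98, 32, 58]
Insert 32: [12, 32, 39, 67, 71, 98, 58]
Insert 58: [12, 32, 39, 58, 67, 71, 98]

Sorted: [12, 32, 39, 58, 67, 71, 98]


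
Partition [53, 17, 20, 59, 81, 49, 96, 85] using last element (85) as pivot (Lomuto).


Pivot: 85
  53 <= 85: advance i (no swap)
  17 <= 85: advance i (no swap)
  20 <= 85: advance i (no swap)
  59 <= 85: advance i (no swap)
  81 <= 85: advance i (no swap)
  49 <= 85: advance i (no swap)
Place pivot at 6: [53, 17, 20, 59, 81, 49, 85, 96]

Partitioned: [53, 17, 20, 59, 81, 49, 85, 96]


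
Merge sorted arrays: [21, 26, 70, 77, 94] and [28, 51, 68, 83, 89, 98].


Take 21 from A
Take 26 from A
Take 28 from B
Take 51 from B
Take 68 from B
Take 70 from A
Take 77 from A
Take 83 from B
Take 89 from B
Take 94 from A

Merged: [21, 26, 28, 51, 68, 70, 77, 83, 89, 94, 98]


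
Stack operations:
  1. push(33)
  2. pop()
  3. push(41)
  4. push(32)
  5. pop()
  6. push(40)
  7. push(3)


push(33) -> [33]
pop()->33, []
push(41) -> [41]
push(32) -> [41, 32]
pop()->32, [41]
push(40) -> [41, 40]
push(3) -> [41, 40, 3]

Final stack: [41, 40, 3]


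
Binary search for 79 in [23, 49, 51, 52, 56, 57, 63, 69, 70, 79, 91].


Step 1: lo=0, hi=10, mid=5, val=57
Step 2: lo=6, hi=10, mid=8, val=70
Step 3: lo=9, hi=10, mid=9, val=79

Found at index 9


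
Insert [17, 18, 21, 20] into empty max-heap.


Insert 17: [17]
Insert 18: [18, 17]
Insert 21: [21, 17, 18]
Insert 20: [21, 20, 18, 17]

Final heap: [21, 20, 18, 17]


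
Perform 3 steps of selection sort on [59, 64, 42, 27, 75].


Initial: [59, 64, 42, 27, 75]
Step 1: min=27 at 3
  Swap: [27, 64, 42, 59, 75]
Step 2: min=42 at 2
  Swap: [27, 42, 64, 59, 75]
Step 3: min=59 at 3
  Swap: [27, 42, 59, 64, 75]

After 3 steps: [27, 42, 59, 64, 75]


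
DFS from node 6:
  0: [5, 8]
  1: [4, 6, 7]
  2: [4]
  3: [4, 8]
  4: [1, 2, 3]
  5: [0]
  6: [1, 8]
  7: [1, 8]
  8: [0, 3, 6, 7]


Visit 6, push [8, 1]
Visit 1, push [7, 4]
Visit 4, push [3, 2]
Visit 2, push []
Visit 3, push [8]
Visit 8, push [7, 0]
Visit 0, push [5]
Visit 5, push []
Visit 7, push []

DFS order: [6, 1, 4, 2, 3, 8, 0, 5, 7]


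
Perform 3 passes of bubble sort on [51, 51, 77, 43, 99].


Initial: [51, 51, 77, 43, 99]
Pass 1: [51, 51, 43, 77, 99] (1 swaps)
Pass 2: [51, 43, 51, 77, 99] (1 swaps)
Pass 3: [43, 51, 51, 77, 99] (1 swaps)

After 3 passes: [43, 51, 51, 77, 99]


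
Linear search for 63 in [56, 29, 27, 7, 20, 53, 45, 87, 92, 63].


i=0: 56!=63
i=1: 29!=63
i=2: 27!=63
i=3: 7!=63
i=4: 20!=63
i=5: 53!=63
i=6: 45!=63
i=7: 87!=63
i=8: 92!=63
i=9: 63==63 found!

Found at 9, 10 comps


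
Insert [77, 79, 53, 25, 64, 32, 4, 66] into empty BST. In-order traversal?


Insert 77: root
Insert 79: R from 77
Insert 53: L from 77
Insert 25: L from 77 -> L from 53
Insert 64: L from 77 -> R from 53
Insert 32: L from 77 -> L from 53 -> R from 25
Insert 4: L from 77 -> L from 53 -> L from 25
Insert 66: L from 77 -> R from 53 -> R from 64

In-order: [4, 25, 32, 53, 64, 66, 77, 79]


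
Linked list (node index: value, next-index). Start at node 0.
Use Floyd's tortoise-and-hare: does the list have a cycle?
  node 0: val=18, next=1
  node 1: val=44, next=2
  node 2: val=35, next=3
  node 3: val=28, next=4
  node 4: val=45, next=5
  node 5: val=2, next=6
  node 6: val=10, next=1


Floyd's tortoise (slow, +1) and hare (fast, +2):
  init: slow=0, fast=0
  step 1: slow=1, fast=2
  step 2: slow=2, fast=4
  step 3: slow=3, fast=6
  step 4: slow=4, fast=2
  step 5: slow=5, fast=4
  step 6: slow=6, fast=6
  slow == fast at node 6: cycle detected

Cycle: yes


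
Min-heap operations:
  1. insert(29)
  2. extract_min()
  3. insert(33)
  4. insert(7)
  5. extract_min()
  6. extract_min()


insert(29) -> [29]
extract_min()->29, []
insert(33) -> [33]
insert(7) -> [7, 33]
extract_min()->7, [33]
extract_min()->33, []

Final heap: []


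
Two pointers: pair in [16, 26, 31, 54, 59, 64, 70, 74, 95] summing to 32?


lo=0(16)+hi=8(95)=111
lo=0(16)+hi=7(74)=90
lo=0(16)+hi=6(70)=86
lo=0(16)+hi=5(64)=80
lo=0(16)+hi=4(59)=75
lo=0(16)+hi=3(54)=70
lo=0(16)+hi=2(31)=47
lo=0(16)+hi=1(26)=42

No pair found


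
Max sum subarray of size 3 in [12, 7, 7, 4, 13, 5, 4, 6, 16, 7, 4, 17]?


[0:3]: 26
[1:4]: 18
[2:5]: 24
[3:6]: 22
[4:7]: 22
[5:8]: 15
[6:9]: 26
[7:10]: 29
[8:11]: 27
[9:12]: 28

Max: 29 at [7:10]


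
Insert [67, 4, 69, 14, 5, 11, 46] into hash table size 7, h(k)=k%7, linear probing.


Insert 67: h=4 -> slot 4
Insert 4: h=4, 1 probes -> slot 5
Insert 69: h=6 -> slot 6
Insert 14: h=0 -> slot 0
Insert 5: h=5, 3 probes -> slot 1
Insert 11: h=4, 5 probes -> slot 2
Insert 46: h=4, 6 probes -> slot 3

Table: [14, 5, 11, 46, 67, 4, 69]


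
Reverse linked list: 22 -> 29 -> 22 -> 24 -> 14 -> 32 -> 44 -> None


Step 1: curr=22, set curr.next=prev(None) | reversed so far: 22
Step 2: curr=29, set curr.next=prev(22) | reversed so far: 29 -> 22
Step 3: curr=22, set curr.next=prev(29) | reversed so far: 22 -> 29 -> 22
Step 4: curr=24, set curr.next=prev(22) | reversed so far: 24 -> 22 -> 29 -> 22
Step 5: curr=14, set curr.next=prev(24) | reversed so far: 14 -> 24 -> 22 -> 29 -> 22
Step 6: curr=32, set curr.next=prev(14) | reversed so far: 32 -> 14 -> 24 -> 22 -> 29 -> 22
Step 7: curr=44, set curr.next=prev(32) | reversed so far: 44 -> 32 -> 14 -> 24 -> 22 -> 29 -> 22

44 -> 32 -> 14 -> 24 -> 22 -> 29 -> 22 -> None


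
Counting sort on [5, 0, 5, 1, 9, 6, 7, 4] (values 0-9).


Input: [5, 0, 5, 1, 9, 6, 7, 4]
Counts: [1, 1, 0, 0, 1, 2, 1, 1, 0, 1]

Sorted: [0, 1, 4, 5, 5, 6, 7, 9]


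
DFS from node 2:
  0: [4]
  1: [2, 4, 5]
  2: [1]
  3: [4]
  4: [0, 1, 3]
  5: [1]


Visit 2, push [1]
Visit 1, push [5, 4]
Visit 4, push [3, 0]
Visit 0, push []
Visit 3, push []
Visit 5, push []

DFS order: [2, 1, 4, 0, 3, 5]


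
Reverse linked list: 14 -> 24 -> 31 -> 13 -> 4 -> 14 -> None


Step 1: curr=14, set curr.next=prev(None) | reversed so far: 14
Step 2: curr=24, set curr.next=prev(14) | reversed so far: 24 -> 14
Step 3: curr=31, set curr.next=prev(24) | reversed so far: 31 -> 24 -> 14
Step 4: curr=13, set curr.next=prev(31) | reversed so far: 13 -> 31 -> 24 -> 14
Step 5: curr=4, set curr.next=prev(13) | reversed so far: 4 -> 13 -> 31 -> 24 -> 14
Step 6: curr=14, set curr.next=prev(4) | reversed so far: 14 -> 4 -> 13 -> 31 -> 24 -> 14

14 -> 4 -> 13 -> 31 -> 24 -> 14 -> None


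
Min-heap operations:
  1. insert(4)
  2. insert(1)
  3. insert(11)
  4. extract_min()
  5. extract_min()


insert(4) -> [4]
insert(1) -> [1, 4]
insert(11) -> [1, 4, 11]
extract_min()->1, [4, 11]
extract_min()->4, [11]

Final heap: [11]


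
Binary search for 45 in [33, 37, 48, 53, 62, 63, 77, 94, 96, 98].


Step 1: lo=0, hi=9, mid=4, val=62
Step 2: lo=0, hi=3, mid=1, val=37
Step 3: lo=2, hi=3, mid=2, val=48

Not found


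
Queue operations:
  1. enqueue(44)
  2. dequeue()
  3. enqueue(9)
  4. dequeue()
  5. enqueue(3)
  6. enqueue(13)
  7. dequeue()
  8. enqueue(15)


enqueue(44) -> [44]
dequeue()->44, []
enqueue(9) -> [9]
dequeue()->9, []
enqueue(3) -> [3]
enqueue(13) -> [3, 13]
dequeue()->3, [13]
enqueue(15) -> [13, 15]

Final queue: [13, 15]


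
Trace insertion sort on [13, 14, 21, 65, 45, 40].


Initial: [13, 14, 21, 65, 45, 40]
Insert 14: [13, 14, 21, 65, 45, 40]
Insert 21: [13, 14, 21, 65, 45, 40]
Insert 65: [13, 14, 21, 65, 45, 40]
Insert 45: [13, 14, 21, 45, 65, 40]
Insert 40: [13, 14, 21, 40, 45, 65]

Sorted: [13, 14, 21, 40, 45, 65]


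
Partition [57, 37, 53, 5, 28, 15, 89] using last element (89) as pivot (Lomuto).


Pivot: 89
  57 <= 89: advance i (no swap)
  37 <= 89: advance i (no swap)
  53 <= 89: advance i (no swap)
  5 <= 89: advance i (no swap)
  28 <= 89: advance i (no swap)
  15 <= 89: advance i (no swap)
Place pivot at 6: [57, 37, 53, 5, 28, 15, 89]

Partitioned: [57, 37, 53, 5, 28, 15, 89]


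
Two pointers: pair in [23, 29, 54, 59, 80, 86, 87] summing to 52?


lo=0(23)+hi=6(87)=110
lo=0(23)+hi=5(86)=109
lo=0(23)+hi=4(80)=103
lo=0(23)+hi=3(59)=82
lo=0(23)+hi=2(54)=77
lo=0(23)+hi=1(29)=52

Yes: 23+29=52


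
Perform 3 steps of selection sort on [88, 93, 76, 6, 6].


Initial: [88, 93, 76, 6, 6]
Step 1: min=6 at 3
  Swap: [6, 93, 76, 88, 6]
Step 2: min=6 at 4
  Swap: [6, 6, 76, 88, 93]
Step 3: min=76 at 2
  Swap: [6, 6, 76, 88, 93]

After 3 steps: [6, 6, 76, 88, 93]


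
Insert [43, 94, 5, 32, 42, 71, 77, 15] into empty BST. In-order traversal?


Insert 43: root
Insert 94: R from 43
Insert 5: L from 43
Insert 32: L from 43 -> R from 5
Insert 42: L from 43 -> R from 5 -> R from 32
Insert 71: R from 43 -> L from 94
Insert 77: R from 43 -> L from 94 -> R from 71
Insert 15: L from 43 -> R from 5 -> L from 32

In-order: [5, 15, 32, 42, 43, 71, 77, 94]


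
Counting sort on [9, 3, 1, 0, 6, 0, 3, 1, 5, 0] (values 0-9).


Input: [9, 3, 1, 0, 6, 0, 3, 1, 5, 0]
Counts: [3, 2, 0, 2, 0, 1, 1, 0, 0, 1]

Sorted: [0, 0, 0, 1, 1, 3, 3, 5, 6, 9]


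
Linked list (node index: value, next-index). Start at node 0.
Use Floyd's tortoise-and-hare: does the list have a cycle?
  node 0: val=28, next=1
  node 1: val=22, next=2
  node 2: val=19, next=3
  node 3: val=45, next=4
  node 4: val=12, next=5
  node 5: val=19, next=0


Floyd's tortoise (slow, +1) and hare (fast, +2):
  init: slow=0, fast=0
  step 1: slow=1, fast=2
  step 2: slow=2, fast=4
  step 3: slow=3, fast=0
  step 4: slow=4, fast=2
  step 5: slow=5, fast=4
  step 6: slow=0, fast=0
  slow == fast at node 0: cycle detected

Cycle: yes


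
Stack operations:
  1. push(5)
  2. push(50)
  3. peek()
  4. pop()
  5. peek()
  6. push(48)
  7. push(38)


push(5) -> [5]
push(50) -> [5, 50]
peek()->50
pop()->50, [5]
peek()->5
push(48) -> [5, 48]
push(38) -> [5, 48, 38]

Final stack: [5, 48, 38]


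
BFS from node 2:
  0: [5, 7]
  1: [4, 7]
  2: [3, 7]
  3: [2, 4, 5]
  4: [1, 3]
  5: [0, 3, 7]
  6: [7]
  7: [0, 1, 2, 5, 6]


Visit 2, enqueue [3, 7]
Visit 3, enqueue [4, 5]
Visit 7, enqueue [0, 1, 6]
Visit 4, enqueue []
Visit 5, enqueue []
Visit 0, enqueue []
Visit 1, enqueue []
Visit 6, enqueue []

BFS order: [2, 3, 7, 4, 5, 0, 1, 6]


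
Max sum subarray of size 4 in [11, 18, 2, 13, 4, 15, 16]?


[0:4]: 44
[1:5]: 37
[2:6]: 34
[3:7]: 48

Max: 48 at [3:7]


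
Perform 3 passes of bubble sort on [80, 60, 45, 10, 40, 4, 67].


Initial: [80, 60, 45, 10, 40, 4, 67]
Pass 1: [60, 45, 10, 40, 4, 67, 80] (6 swaps)
Pass 2: [45, 10, 40, 4, 60, 67, 80] (4 swaps)
Pass 3: [10, 40, 4, 45, 60, 67, 80] (3 swaps)

After 3 passes: [10, 40, 4, 45, 60, 67, 80]


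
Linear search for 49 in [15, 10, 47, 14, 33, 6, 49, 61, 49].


i=0: 15!=49
i=1: 10!=49
i=2: 47!=49
i=3: 14!=49
i=4: 33!=49
i=5: 6!=49
i=6: 49==49 found!

Found at 6, 7 comps


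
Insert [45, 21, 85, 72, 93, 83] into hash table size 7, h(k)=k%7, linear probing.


Insert 45: h=3 -> slot 3
Insert 21: h=0 -> slot 0
Insert 85: h=1 -> slot 1
Insert 72: h=2 -> slot 2
Insert 93: h=2, 2 probes -> slot 4
Insert 83: h=6 -> slot 6

Table: [21, 85, 72, 45, 93, None, 83]


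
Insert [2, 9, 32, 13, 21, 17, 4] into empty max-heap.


Insert 2: [2]
Insert 9: [9, 2]
Insert 32: [32, 2, 9]
Insert 13: [32, 13, 9, 2]
Insert 21: [32, 21, 9, 2, 13]
Insert 17: [32, 21, 17, 2, 13, 9]
Insert 4: [32, 21, 17, 2, 13, 9, 4]

Final heap: [32, 21, 17, 2, 13, 9, 4]


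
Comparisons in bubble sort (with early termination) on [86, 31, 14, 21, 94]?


Algorithm: bubble sort (with early termination)
Input: [86, 31, 14, 21, 94]
Sorted: [14, 21, 31, 86, 94]

9


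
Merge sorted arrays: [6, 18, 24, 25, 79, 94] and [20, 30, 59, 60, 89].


Take 6 from A
Take 18 from A
Take 20 from B
Take 24 from A
Take 25 from A
Take 30 from B
Take 59 from B
Take 60 from B
Take 79 from A
Take 89 from B

Merged: [6, 18, 20, 24, 25, 30, 59, 60, 79, 89, 94]


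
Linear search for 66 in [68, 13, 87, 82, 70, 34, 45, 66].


i=0: 68!=66
i=1: 13!=66
i=2: 87!=66
i=3: 82!=66
i=4: 70!=66
i=5: 34!=66
i=6: 45!=66
i=7: 66==66 found!

Found at 7, 8 comps


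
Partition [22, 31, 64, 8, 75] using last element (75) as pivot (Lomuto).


Pivot: 75
  22 <= 75: advance i (no swap)
  31 <= 75: advance i (no swap)
  64 <= 75: advance i (no swap)
  8 <= 75: advance i (no swap)
Place pivot at 4: [22, 31, 64, 8, 75]

Partitioned: [22, 31, 64, 8, 75]


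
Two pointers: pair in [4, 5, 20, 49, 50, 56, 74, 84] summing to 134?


lo=0(4)+hi=7(84)=88
lo=1(5)+hi=7(84)=89
lo=2(20)+hi=7(84)=104
lo=3(49)+hi=7(84)=133
lo=4(50)+hi=7(84)=134

Yes: 50+84=134


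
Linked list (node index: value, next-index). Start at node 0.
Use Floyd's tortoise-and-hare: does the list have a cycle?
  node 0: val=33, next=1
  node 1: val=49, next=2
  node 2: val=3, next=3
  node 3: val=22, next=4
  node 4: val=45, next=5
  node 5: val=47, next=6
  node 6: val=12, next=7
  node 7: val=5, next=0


Floyd's tortoise (slow, +1) and hare (fast, +2):
  init: slow=0, fast=0
  step 1: slow=1, fast=2
  step 2: slow=2, fast=4
  step 3: slow=3, fast=6
  step 4: slow=4, fast=0
  step 5: slow=5, fast=2
  step 6: slow=6, fast=4
  step 7: slow=7, fast=6
  step 8: slow=0, fast=0
  slow == fast at node 0: cycle detected

Cycle: yes


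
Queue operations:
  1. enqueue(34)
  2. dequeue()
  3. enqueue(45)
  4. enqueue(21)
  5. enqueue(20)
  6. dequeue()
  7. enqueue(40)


enqueue(34) -> [34]
dequeue()->34, []
enqueue(45) -> [45]
enqueue(21) -> [45, 21]
enqueue(20) -> [45, 21, 20]
dequeue()->45, [21, 20]
enqueue(40) -> [21, 20, 40]

Final queue: [21, 20, 40]


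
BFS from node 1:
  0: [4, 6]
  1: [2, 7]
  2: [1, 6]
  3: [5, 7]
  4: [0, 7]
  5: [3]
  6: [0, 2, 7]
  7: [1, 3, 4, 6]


Visit 1, enqueue [2, 7]
Visit 2, enqueue [6]
Visit 7, enqueue [3, 4]
Visit 6, enqueue [0]
Visit 3, enqueue [5]
Visit 4, enqueue []
Visit 0, enqueue []
Visit 5, enqueue []

BFS order: [1, 2, 7, 6, 3, 4, 0, 5]


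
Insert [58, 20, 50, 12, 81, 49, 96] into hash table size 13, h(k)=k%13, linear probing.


Insert 58: h=6 -> slot 6
Insert 20: h=7 -> slot 7
Insert 50: h=11 -> slot 11
Insert 12: h=12 -> slot 12
Insert 81: h=3 -> slot 3
Insert 49: h=10 -> slot 10
Insert 96: h=5 -> slot 5

Table: [None, None, None, 81, None, 96, 58, 20, None, None, 49, 50, 12]


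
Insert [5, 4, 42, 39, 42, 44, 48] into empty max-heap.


Insert 5: [5]
Insert 4: [5, 4]
Insert 42: [42, 4, 5]
Insert 39: [42, 39, 5, 4]
Insert 42: [42, 42, 5, 4, 39]
Insert 44: [44, 42, 42, 4, 39, 5]
Insert 48: [48, 42, 44, 4, 39, 5, 42]

Final heap: [48, 42, 44, 4, 39, 5, 42]


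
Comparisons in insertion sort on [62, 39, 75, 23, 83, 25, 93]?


Algorithm: insertion sort
Input: [62, 39, 75, 23, 83, 25, 93]
Sorted: [23, 25, 39, 62, 75, 83, 93]

12


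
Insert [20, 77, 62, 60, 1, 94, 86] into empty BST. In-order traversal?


Insert 20: root
Insert 77: R from 20
Insert 62: R from 20 -> L from 77
Insert 60: R from 20 -> L from 77 -> L from 62
Insert 1: L from 20
Insert 94: R from 20 -> R from 77
Insert 86: R from 20 -> R from 77 -> L from 94

In-order: [1, 20, 60, 62, 77, 86, 94]


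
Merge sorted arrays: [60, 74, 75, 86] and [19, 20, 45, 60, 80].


Take 19 from B
Take 20 from B
Take 45 from B
Take 60 from A
Take 60 from B
Take 74 from A
Take 75 from A
Take 80 from B

Merged: [19, 20, 45, 60, 60, 74, 75, 80, 86]


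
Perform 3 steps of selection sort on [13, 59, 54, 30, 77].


Initial: [13, 59, 54, 30, 77]
Step 1: min=13 at 0
  Swap: [13, 59, 54, 30, 77]
Step 2: min=30 at 3
  Swap: [13, 30, 54, 59, 77]
Step 3: min=54 at 2
  Swap: [13, 30, 54, 59, 77]

After 3 steps: [13, 30, 54, 59, 77]


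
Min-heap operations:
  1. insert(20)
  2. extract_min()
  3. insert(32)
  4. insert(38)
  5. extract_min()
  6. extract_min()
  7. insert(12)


insert(20) -> [20]
extract_min()->20, []
insert(32) -> [32]
insert(38) -> [32, 38]
extract_min()->32, [38]
extract_min()->38, []
insert(12) -> [12]

Final heap: [12]


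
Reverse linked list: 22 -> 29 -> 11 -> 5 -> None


Step 1: curr=22, set curr.next=prev(None) | reversed so far: 22
Step 2: curr=29, set curr.next=prev(22) | reversed so far: 29 -> 22
Step 3: curr=11, set curr.next=prev(29) | reversed so far: 11 -> 29 -> 22
Step 4: curr=5, set curr.next=prev(11) | reversed so far: 5 -> 11 -> 29 -> 22

5 -> 11 -> 29 -> 22 -> None


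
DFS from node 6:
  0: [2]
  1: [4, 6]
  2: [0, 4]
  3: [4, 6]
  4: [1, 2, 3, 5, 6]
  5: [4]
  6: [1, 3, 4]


Visit 6, push [4, 3, 1]
Visit 1, push [4]
Visit 4, push [5, 3, 2]
Visit 2, push [0]
Visit 0, push []
Visit 3, push []
Visit 5, push []

DFS order: [6, 1, 4, 2, 0, 3, 5]


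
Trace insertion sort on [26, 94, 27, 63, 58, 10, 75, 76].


Initial: [26, 94, 27, 63, 58, 10, 75, 76]
Insert 94: [26, 94, 27, 63, 58, 10, 75, 76]
Insert 27: [26, 27, 94, 63, 58, 10, 75, 76]
Insert 63: [26, 27, 63, 94, 58, 10, 75, 76]
Insert 58: [26, 27, 58, 63, 94, 10, 75, 76]
Insert 10: [10, 26, 27, 58, 63, 94, 75, 76]
Insert 75: [10, 26, 27, 58, 63, 75, 94, 76]
Insert 76: [10, 26, 27, 58, 63, 75, 76, 94]

Sorted: [10, 26, 27, 58, 63, 75, 76, 94]


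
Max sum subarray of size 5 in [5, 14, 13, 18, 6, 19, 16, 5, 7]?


[0:5]: 56
[1:6]: 70
[2:7]: 72
[3:8]: 64
[4:9]: 53

Max: 72 at [2:7]


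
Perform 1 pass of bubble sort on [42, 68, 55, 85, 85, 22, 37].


Initial: [42, 68, 55, 85, 85, 22, 37]
Pass 1: [42, 55, 68, 85, 22, 37, 85] (3 swaps)

After 1 pass: [42, 55, 68, 85, 22, 37, 85]


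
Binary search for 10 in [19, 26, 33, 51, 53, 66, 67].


Step 1: lo=0, hi=6, mid=3, val=51
Step 2: lo=0, hi=2, mid=1, val=26
Step 3: lo=0, hi=0, mid=0, val=19

Not found


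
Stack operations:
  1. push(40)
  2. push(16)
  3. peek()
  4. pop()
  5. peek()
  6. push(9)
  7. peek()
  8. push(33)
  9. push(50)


push(40) -> [40]
push(16) -> [40, 16]
peek()->16
pop()->16, [40]
peek()->40
push(9) -> [40, 9]
peek()->9
push(33) -> [40, 9, 33]
push(50) -> [40, 9, 33, 50]

Final stack: [40, 9, 33, 50]


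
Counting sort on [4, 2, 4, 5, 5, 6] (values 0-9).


Input: [4, 2, 4, 5, 5, 6]
Counts: [0, 0, 1, 0, 2, 2, 1, 0, 0, 0]

Sorted: [2, 4, 4, 5, 5, 6]


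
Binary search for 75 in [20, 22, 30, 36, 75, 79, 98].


Step 1: lo=0, hi=6, mid=3, val=36
Step 2: lo=4, hi=6, mid=5, val=79
Step 3: lo=4, hi=4, mid=4, val=75

Found at index 4


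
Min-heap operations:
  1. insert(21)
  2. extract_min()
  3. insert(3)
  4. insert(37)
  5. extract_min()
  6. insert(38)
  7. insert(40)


insert(21) -> [21]
extract_min()->21, []
insert(3) -> [3]
insert(37) -> [3, 37]
extract_min()->3, [37]
insert(38) -> [37, 38]
insert(40) -> [37, 38, 40]

Final heap: [37, 38, 40]


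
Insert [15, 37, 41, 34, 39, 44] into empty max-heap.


Insert 15: [15]
Insert 37: [37, 15]
Insert 41: [41, 15, 37]
Insert 34: [41, 34, 37, 15]
Insert 39: [41, 39, 37, 15, 34]
Insert 44: [44, 39, 41, 15, 34, 37]

Final heap: [44, 39, 41, 15, 34, 37]


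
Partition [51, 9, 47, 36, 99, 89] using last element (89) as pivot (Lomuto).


Pivot: 89
  51 <= 89: advance i (no swap)
  9 <= 89: advance i (no swap)
  47 <= 89: advance i (no swap)
  36 <= 89: advance i (no swap)
Place pivot at 4: [51, 9, 47, 36, 89, 99]

Partitioned: [51, 9, 47, 36, 89, 99]


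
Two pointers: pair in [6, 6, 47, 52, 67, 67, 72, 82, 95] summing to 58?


lo=0(6)+hi=8(95)=101
lo=0(6)+hi=7(82)=88
lo=0(6)+hi=6(72)=78
lo=0(6)+hi=5(67)=73
lo=0(6)+hi=4(67)=73
lo=0(6)+hi=3(52)=58

Yes: 6+52=58


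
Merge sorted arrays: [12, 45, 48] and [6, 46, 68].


Take 6 from B
Take 12 from A
Take 45 from A
Take 46 from B
Take 48 from A

Merged: [6, 12, 45, 46, 48, 68]


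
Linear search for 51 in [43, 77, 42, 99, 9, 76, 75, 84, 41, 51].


i=0: 43!=51
i=1: 77!=51
i=2: 42!=51
i=3: 99!=51
i=4: 9!=51
i=5: 76!=51
i=6: 75!=51
i=7: 84!=51
i=8: 41!=51
i=9: 51==51 found!

Found at 9, 10 comps


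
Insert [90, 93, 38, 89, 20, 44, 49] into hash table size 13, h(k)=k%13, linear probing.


Insert 90: h=12 -> slot 12
Insert 93: h=2 -> slot 2
Insert 38: h=12, 1 probes -> slot 0
Insert 89: h=11 -> slot 11
Insert 20: h=7 -> slot 7
Insert 44: h=5 -> slot 5
Insert 49: h=10 -> slot 10

Table: [38, None, 93, None, None, 44, None, 20, None, None, 49, 89, 90]


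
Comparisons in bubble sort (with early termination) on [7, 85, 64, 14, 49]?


Algorithm: bubble sort (with early termination)
Input: [7, 85, 64, 14, 49]
Sorted: [7, 14, 49, 64, 85]

9


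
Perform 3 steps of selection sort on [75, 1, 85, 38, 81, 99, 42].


Initial: [75, 1, 85, 38, 81, 99, 42]
Step 1: min=1 at 1
  Swap: [1, 75, 85, 38, 81, 99, 42]
Step 2: min=38 at 3
  Swap: [1, 38, 85, 75, 81, 99, 42]
Step 3: min=42 at 6
  Swap: [1, 38, 42, 75, 81, 99, 85]

After 3 steps: [1, 38, 42, 75, 81, 99, 85]


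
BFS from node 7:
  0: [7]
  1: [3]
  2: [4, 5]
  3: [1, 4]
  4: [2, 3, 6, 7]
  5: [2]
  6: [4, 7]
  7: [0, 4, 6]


Visit 7, enqueue [0, 4, 6]
Visit 0, enqueue []
Visit 4, enqueue [2, 3]
Visit 6, enqueue []
Visit 2, enqueue [5]
Visit 3, enqueue [1]
Visit 5, enqueue []
Visit 1, enqueue []

BFS order: [7, 0, 4, 6, 2, 3, 5, 1]


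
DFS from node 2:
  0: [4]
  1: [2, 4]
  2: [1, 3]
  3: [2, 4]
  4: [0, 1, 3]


Visit 2, push [3, 1]
Visit 1, push [4]
Visit 4, push [3, 0]
Visit 0, push []
Visit 3, push []

DFS order: [2, 1, 4, 0, 3]


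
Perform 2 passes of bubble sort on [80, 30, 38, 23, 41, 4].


Initial: [80, 30, 38, 23, 41, 4]
Pass 1: [30, 38, 23, 41, 4, 80] (5 swaps)
Pass 2: [30, 23, 38, 4, 41, 80] (2 swaps)

After 2 passes: [30, 23, 38, 4, 41, 80]


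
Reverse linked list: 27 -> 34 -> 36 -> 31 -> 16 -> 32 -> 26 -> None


Step 1: curr=27, set curr.next=prev(None) | reversed so far: 27
Step 2: curr=34, set curr.next=prev(27) | reversed so far: 34 -> 27
Step 3: curr=36, set curr.next=prev(34) | reversed so far: 36 -> 34 -> 27
Step 4: curr=31, set curr.next=prev(36) | reversed so far: 31 -> 36 -> 34 -> 27
Step 5: curr=16, set curr.next=prev(31) | reversed so far: 16 -> 31 -> 36 -> 34 -> 27
Step 6: curr=32, set curr.next=prev(16) | reversed so far: 32 -> 16 -> 31 -> 36 -> 34 -> 27
Step 7: curr=26, set curr.next=prev(32) | reversed so far: 26 -> 32 -> 16 -> 31 -> 36 -> 34 -> 27

26 -> 32 -> 16 -> 31 -> 36 -> 34 -> 27 -> None


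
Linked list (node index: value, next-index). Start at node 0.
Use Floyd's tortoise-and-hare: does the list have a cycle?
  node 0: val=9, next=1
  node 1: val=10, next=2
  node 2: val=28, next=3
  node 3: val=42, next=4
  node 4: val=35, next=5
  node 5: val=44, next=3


Floyd's tortoise (slow, +1) and hare (fast, +2):
  init: slow=0, fast=0
  step 1: slow=1, fast=2
  step 2: slow=2, fast=4
  step 3: slow=3, fast=3
  slow == fast at node 3: cycle detected

Cycle: yes


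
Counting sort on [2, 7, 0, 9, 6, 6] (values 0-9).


Input: [2, 7, 0, 9, 6, 6]
Counts: [1, 0, 1, 0, 0, 0, 2, 1, 0, 1]

Sorted: [0, 2, 6, 6, 7, 9]


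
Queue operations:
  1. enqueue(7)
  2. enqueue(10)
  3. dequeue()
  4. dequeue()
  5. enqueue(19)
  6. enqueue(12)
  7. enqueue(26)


enqueue(7) -> [7]
enqueue(10) -> [7, 10]
dequeue()->7, [10]
dequeue()->10, []
enqueue(19) -> [19]
enqueue(12) -> [19, 12]
enqueue(26) -> [19, 12, 26]

Final queue: [19, 12, 26]


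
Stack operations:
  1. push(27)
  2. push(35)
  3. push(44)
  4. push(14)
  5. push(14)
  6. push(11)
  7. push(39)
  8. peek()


push(27) -> [27]
push(35) -> [27, 35]
push(44) -> [27, 35, 44]
push(14) -> [27, 35, 44, 14]
push(14) -> [27, 35, 44, 14, 14]
push(11) -> [27, 35, 44, 14, 14, 11]
push(39) -> [27, 35, 44, 14, 14, 11, 39]
peek()->39

Final stack: [27, 35, 44, 14, 14, 11, 39]


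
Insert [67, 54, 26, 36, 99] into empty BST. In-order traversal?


Insert 67: root
Insert 54: L from 67
Insert 26: L from 67 -> L from 54
Insert 36: L from 67 -> L from 54 -> R from 26
Insert 99: R from 67

In-order: [26, 36, 54, 67, 99]


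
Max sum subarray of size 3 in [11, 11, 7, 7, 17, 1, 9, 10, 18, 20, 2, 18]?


[0:3]: 29
[1:4]: 25
[2:5]: 31
[3:6]: 25
[4:7]: 27
[5:8]: 20
[6:9]: 37
[7:10]: 48
[8:11]: 40
[9:12]: 40

Max: 48 at [7:10]


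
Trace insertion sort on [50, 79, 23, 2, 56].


Initial: [50, 79, 23, 2, 56]
Insert 79: [50, 79, 23, 2, 56]
Insert 23: [23, 50, 79, 2, 56]
Insert 2: [2, 23, 50, 79, 56]
Insert 56: [2, 23, 50, 56, 79]

Sorted: [2, 23, 50, 56, 79]


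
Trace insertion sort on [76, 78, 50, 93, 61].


Initial: [76, 78, 50, 93, 61]
Insert 78: [76, 78, 50, 93, 61]
Insert 50: [50, 76, 78, 93, 61]
Insert 93: [50, 76, 78, 93, 61]
Insert 61: [50, 61, 76, 78, 93]

Sorted: [50, 61, 76, 78, 93]


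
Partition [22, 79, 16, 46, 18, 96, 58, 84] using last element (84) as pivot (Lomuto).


Pivot: 84
  22 <= 84: advance i (no swap)
  79 <= 84: advance i (no swap)
  16 <= 84: advance i (no swap)
  46 <= 84: advance i (no swap)
  18 <= 84: advance i (no swap)
  58 <= 84: swap -> [22, 79, 16, 46, 18, 58, 96, 84]
Place pivot at 6: [22, 79, 16, 46, 18, 58, 84, 96]

Partitioned: [22, 79, 16, 46, 18, 58, 84, 96]


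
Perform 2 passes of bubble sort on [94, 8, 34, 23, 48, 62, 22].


Initial: [94, 8, 34, 23, 48, 62, 22]
Pass 1: [8, 34, 23, 48, 62, 22, 94] (6 swaps)
Pass 2: [8, 23, 34, 48, 22, 62, 94] (2 swaps)

After 2 passes: [8, 23, 34, 48, 22, 62, 94]


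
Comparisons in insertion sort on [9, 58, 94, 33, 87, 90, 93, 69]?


Algorithm: insertion sort
Input: [9, 58, 94, 33, 87, 90, 93, 69]
Sorted: [9, 33, 58, 69, 87, 90, 93, 94]

16


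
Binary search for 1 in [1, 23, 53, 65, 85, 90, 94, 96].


Step 1: lo=0, hi=7, mid=3, val=65
Step 2: lo=0, hi=2, mid=1, val=23
Step 3: lo=0, hi=0, mid=0, val=1

Found at index 0


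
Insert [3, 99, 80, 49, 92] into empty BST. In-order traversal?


Insert 3: root
Insert 99: R from 3
Insert 80: R from 3 -> L from 99
Insert 49: R from 3 -> L from 99 -> L from 80
Insert 92: R from 3 -> L from 99 -> R from 80

In-order: [3, 49, 80, 92, 99]


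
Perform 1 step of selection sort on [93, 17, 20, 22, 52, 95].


Initial: [93, 17, 20, 22, 52, 95]
Step 1: min=17 at 1
  Swap: [17, 93, 20, 22, 52, 95]

After 1 step: [17, 93, 20, 22, 52, 95]
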